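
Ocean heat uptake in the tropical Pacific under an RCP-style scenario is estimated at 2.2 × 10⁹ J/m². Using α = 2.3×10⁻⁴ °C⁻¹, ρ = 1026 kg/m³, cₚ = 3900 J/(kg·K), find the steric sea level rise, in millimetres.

Δh = αQ/(ρcₚ) = 2.3×10⁻⁴ × 2.2×10⁹ / (1026 × 3900) ≈ 0.12646 m

Δh ≈ 126 mm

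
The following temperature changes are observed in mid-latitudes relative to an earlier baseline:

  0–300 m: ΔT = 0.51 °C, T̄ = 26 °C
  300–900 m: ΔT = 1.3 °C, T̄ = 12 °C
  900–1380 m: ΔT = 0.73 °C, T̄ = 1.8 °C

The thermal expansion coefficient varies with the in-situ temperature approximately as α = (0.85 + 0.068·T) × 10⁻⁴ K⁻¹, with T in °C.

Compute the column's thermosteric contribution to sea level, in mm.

Δh = 200 mm

Layer 1: α = (0.85 + 0.068×26)×10⁻⁴ = 2.618×10⁻⁴ K⁻¹
Layer 2: α = (0.85 + 0.068×12)×10⁻⁴ = 1.666×10⁻⁴ K⁻¹
Layer 3: α = (0.85 + 0.068×1.8)×10⁻⁴ = 0.9724×10⁻⁴ K⁻¹
0.51 × 300 × 2.618×10⁻⁴ = 0.0400554 m
1.666×10⁻⁴ × 600 × 1.3 = 0.129948 m
480 × 0.9724×10⁻⁴ × 0.73 = 0.034072896 m
Δh = 0.0400554 + 0.129948 + 0.034072896 = 0.204076296 m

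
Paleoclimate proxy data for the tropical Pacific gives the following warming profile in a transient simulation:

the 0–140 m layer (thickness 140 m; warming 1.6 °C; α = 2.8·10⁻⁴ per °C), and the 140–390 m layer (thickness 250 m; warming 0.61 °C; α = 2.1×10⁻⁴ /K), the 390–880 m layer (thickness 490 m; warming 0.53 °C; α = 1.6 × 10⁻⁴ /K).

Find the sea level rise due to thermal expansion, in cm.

Δh = 14 cm

Layer 1: 2.8×10⁻⁴ × 140 × 1.6 = 0.06272 m
250 × 0.61 × 2.1×10⁻⁴ = 0.032025 m
Layer 3: 490 × 0.53 × 1.6×10⁻⁴ = 0.041552 m
Δh = 0.06272 + 0.032025 + 0.041552 = 0.136297 m ≈ 14 cm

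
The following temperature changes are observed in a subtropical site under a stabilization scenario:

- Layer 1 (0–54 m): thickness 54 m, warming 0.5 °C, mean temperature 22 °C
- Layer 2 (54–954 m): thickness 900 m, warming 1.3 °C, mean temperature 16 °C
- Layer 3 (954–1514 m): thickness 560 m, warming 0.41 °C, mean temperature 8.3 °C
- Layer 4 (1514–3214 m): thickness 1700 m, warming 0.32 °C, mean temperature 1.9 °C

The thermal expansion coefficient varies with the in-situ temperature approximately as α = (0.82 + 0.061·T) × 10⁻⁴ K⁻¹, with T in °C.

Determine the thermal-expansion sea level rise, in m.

Layer 1: α = (0.82 + 0.061×22)×10⁻⁴ = 2.162×10⁻⁴ K⁻¹
Layer 2: α = (0.82 + 0.061×16)×10⁻⁴ = 1.796×10⁻⁴ K⁻¹
Layer 3: α = (0.82 + 0.061×8.3)×10⁻⁴ = 1.3263×10⁻⁴ K⁻¹
Layer 4: α = (0.82 + 0.061×1.9)×10⁻⁴ = 0.9359×10⁻⁴ K⁻¹
0.5 × 2.162×10⁻⁴ × 54 = 0.0058374 m
Layer 2: 1.796×10⁻⁴ × 1.3 × 900 = 0.210132 m
Layer 3: 1.3263×10⁻⁴ × 560 × 0.41 = 0.030451848 m
0.9359×10⁻⁴ × 1700 × 0.32 = 0.05091296 m
Δh = 0.0058374 + 0.210132 + 0.030451848 + 0.05091296 = 0.297334208 m

Δh ≈ 0.297 m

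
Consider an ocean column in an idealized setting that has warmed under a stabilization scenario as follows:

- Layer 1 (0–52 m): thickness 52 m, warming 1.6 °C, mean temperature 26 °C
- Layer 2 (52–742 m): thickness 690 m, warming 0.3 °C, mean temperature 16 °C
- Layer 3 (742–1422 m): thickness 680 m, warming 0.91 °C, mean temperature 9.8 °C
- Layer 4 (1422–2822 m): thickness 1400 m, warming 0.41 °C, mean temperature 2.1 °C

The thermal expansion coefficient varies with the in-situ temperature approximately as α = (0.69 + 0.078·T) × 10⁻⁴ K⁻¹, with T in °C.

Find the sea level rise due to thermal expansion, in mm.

Layer 1: α = (0.69 + 0.078×26)×10⁻⁴ = 2.718×10⁻⁴ K⁻¹
Layer 2: α = (0.69 + 0.078×16)×10⁻⁴ = 1.938×10⁻⁴ K⁻¹
Layer 3: α = (0.69 + 0.078×9.8)×10⁻⁴ = 1.4544×10⁻⁴ K⁻¹
Layer 4: α = (0.69 + 0.078×2.1)×10⁻⁴ = 0.8538×10⁻⁴ K⁻¹
0–52 m: 2.718×10⁻⁴ × 52 × 1.6 = 0.02261376 m
Layer 2: 0.3 × 1.938×10⁻⁴ × 690 = 0.0401166 m
680 × 1.4544×10⁻⁴ × 0.91 = 0.089998272 m
1422–2822 m: 0.41 × 0.8538×10⁻⁴ × 1400 = 0.04900812 m
Δh = 0.02261376 + 0.0401166 + 0.089998272 + 0.04900812 = 0.201736752 m ≈ 202 mm

Δh ≈ 202 mm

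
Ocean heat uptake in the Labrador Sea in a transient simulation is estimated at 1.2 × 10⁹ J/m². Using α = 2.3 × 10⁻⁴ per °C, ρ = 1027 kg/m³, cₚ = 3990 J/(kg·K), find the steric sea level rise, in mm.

67 mm

Δh = αQ/(ρcₚ) = 2.3×10⁻⁴ × 1.2×10⁹ / (1027 × 3990) ≈ 0.067354 m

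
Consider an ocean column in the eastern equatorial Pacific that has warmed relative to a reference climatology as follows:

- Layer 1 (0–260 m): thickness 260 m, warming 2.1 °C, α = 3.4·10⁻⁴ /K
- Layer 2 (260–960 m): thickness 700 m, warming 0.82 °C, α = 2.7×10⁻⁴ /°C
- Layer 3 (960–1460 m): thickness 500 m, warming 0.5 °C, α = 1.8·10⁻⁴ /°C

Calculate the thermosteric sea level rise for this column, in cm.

39 cm of thermosteric rise

260 × 3.4×10⁻⁴ × 2.1 = 0.18564 m
260–960 m: 700 × 0.82 × 2.7×10⁻⁴ = 0.15498 m
Layer 3: 1.8×10⁻⁴ × 500 × 0.5 = 0.04500 m
Δh = 0.18564 + 0.15498 + 0.04500 = 0.38562 m ≈ 39 cm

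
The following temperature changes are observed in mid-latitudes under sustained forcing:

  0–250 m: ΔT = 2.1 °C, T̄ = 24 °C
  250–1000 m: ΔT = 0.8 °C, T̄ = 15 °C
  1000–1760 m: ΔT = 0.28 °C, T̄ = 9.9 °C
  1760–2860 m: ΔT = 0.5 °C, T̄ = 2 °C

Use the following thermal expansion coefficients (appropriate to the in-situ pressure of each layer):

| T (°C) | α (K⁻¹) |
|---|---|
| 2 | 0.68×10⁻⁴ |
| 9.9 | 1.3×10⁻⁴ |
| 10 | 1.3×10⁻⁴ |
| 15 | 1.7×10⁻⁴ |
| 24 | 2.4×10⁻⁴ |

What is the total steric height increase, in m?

Layer 1 at 24 °C → α = 2.4×10⁻⁴ K⁻¹
Layer 2 at 15 °C → α = 1.7×10⁻⁴ K⁻¹
Layer 3 at 9.9 °C → α = 1.3×10⁻⁴ K⁻¹
Layer 4 at 2 °C → α = 0.68×10⁻⁴ K⁻¹
Layer 1: 2.1 × 250 × 2.4×10⁻⁴ = 0.12600 m
Layer 2: 0.8 × 750 × 1.7×10⁻⁴ = 0.10200 m
1000–1760 m: 0.28 × 760 × 1.3×10⁻⁴ = 0.027664 m
1760–2860 m: 1100 × 0.5 × 0.68×10⁻⁴ = 0.03740 m
Δh = 0.12600 + 0.10200 + 0.027664 + 0.03740 = 0.293064 m

Δh ≈ 0.293 m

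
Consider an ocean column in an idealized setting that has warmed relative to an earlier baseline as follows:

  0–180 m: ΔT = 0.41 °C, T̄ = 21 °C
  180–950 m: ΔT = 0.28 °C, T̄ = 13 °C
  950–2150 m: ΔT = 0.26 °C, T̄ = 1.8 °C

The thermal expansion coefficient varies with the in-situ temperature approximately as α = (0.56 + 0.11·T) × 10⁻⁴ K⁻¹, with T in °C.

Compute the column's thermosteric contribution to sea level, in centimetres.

Δh = 8.77 cm

Layer 1: α = (0.56 + 0.11×21)×10⁻⁴ = 2.87×10⁻⁴ K⁻¹
Layer 2: α = (0.56 + 0.11×13)×10⁻⁴ = 1.99×10⁻⁴ K⁻¹
Layer 3: α = (0.56 + 0.11×1.8)×10⁻⁴ = 0.758×10⁻⁴ K⁻¹
Layer 1: 0.41 × 2.87×10⁻⁴ × 180 = 0.0211806 m
180–950 m: 1.99×10⁻⁴ × 0.28 × 770 = 0.0429044 m
950–2150 m: 0.26 × 0.758×10⁻⁴ × 1200 = 0.0236496 m
Δh = 0.0211806 + 0.0429044 + 0.0236496 = 0.0877346 m ≈ 8.77 cm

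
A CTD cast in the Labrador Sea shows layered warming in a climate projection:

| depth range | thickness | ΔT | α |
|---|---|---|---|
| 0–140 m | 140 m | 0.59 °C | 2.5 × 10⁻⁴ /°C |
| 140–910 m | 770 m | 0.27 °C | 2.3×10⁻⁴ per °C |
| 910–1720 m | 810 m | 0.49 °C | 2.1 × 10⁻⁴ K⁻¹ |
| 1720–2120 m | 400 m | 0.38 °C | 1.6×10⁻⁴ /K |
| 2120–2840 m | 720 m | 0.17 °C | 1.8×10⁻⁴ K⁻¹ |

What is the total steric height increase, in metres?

about 0.198 m

140 × 0.59 × 2.5×10⁻⁴ = 0.02065 m
0.27 × 770 × 2.3×10⁻⁴ = 0.047817 m
Layer 3: 810 × 2.1×10⁻⁴ × 0.49 = 0.083349 m
Layer 4: 1.6×10⁻⁴ × 400 × 0.38 = 0.02432 m
2120–2840 m: 0.17 × 1.8×10⁻⁴ × 720 = 0.022032 m
Δh = 0.02065 + 0.047817 + 0.083349 + 0.02432 + 0.022032 = 0.198168 m ≈ 0.198 m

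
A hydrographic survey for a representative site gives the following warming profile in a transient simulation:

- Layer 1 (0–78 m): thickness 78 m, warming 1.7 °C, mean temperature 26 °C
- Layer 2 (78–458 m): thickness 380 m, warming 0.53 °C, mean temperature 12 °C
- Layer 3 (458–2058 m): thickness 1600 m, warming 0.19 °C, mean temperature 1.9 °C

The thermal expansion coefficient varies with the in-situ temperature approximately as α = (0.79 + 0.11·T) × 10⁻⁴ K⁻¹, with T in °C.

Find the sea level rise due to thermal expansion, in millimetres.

120 mm of thermosteric rise

Layer 1: α = (0.79 + 0.11×26)×10⁻⁴ = 3.65×10⁻⁴ K⁻¹
Layer 2: α = (0.79 + 0.11×12)×10⁻⁴ = 2.11×10⁻⁴ K⁻¹
Layer 3: α = (0.79 + 0.11×1.9)×10⁻⁴ = 0.999×10⁻⁴ K⁻¹
Layer 1: 78 × 1.7 × 3.65×10⁻⁴ = 0.048399 m
78–458 m: 380 × 2.11×10⁻⁴ × 0.53 = 0.0424954 m
458–2058 m: 1600 × 0.19 × 0.999×10⁻⁴ = 0.0303696 m
Δh = 0.048399 + 0.0424954 + 0.0303696 = 0.121264 m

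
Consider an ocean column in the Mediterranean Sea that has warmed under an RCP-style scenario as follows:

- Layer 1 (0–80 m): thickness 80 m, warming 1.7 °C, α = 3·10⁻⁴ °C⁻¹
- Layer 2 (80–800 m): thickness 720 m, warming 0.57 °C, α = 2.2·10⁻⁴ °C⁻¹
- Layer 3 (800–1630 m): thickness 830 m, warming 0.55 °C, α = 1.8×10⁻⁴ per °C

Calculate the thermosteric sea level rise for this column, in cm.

about 21 cm

0–80 m: 80 × 3×10⁻⁴ × 1.7 = 0.04080 m
0.57 × 720 × 2.2×10⁻⁴ = 0.090288 m
800–1630 m: 1.8×10⁻⁴ × 0.55 × 830 = 0.08217 m
Δh = 0.04080 + 0.090288 + 0.08217 = 0.213258 m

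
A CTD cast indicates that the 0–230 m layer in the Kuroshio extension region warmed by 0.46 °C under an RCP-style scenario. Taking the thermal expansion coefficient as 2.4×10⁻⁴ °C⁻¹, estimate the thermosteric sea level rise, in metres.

Δh = αΔT·H = 2.4×10⁻⁴ × 0.46 × 230 = 0.025392 m

about 0.025 m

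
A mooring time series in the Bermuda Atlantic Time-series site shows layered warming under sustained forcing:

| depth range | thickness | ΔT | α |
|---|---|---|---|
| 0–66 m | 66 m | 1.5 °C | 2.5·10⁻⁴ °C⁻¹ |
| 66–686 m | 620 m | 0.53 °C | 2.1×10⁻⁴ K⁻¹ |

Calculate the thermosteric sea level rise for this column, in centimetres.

9.38 cm of thermosteric rise

0–66 m: 1.5 × 66 × 2.5×10⁻⁴ = 0.02475 m
66–686 m: 620 × 2.1×10⁻⁴ × 0.53 = 0.069006 m
Δh = 0.02475 + 0.069006 = 0.093756 m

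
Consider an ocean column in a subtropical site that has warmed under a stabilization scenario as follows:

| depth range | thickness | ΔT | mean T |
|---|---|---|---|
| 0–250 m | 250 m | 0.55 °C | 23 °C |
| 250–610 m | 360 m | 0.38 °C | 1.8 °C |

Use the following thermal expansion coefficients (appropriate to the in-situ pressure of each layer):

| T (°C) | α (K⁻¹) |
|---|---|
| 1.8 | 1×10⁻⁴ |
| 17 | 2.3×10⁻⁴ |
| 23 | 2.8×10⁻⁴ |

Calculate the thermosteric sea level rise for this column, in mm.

52 mm of thermosteric rise

Layer 1 at 23 °C → α = 2.8×10⁻⁴ K⁻¹
Layer 2 at 1.8 °C → α = 1×10⁻⁴ K⁻¹
2.8×10⁻⁴ × 250 × 0.55 = 0.03850 m
360 × 1×10⁻⁴ × 0.38 = 0.01368 m
Δh = 0.03850 + 0.01368 = 0.05218 m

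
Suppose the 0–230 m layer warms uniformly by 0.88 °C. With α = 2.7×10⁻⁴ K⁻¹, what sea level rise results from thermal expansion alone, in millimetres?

about 54.6 mm

Δh = αΔT·H = 2.7×10⁻⁴ × 0.88 × 230 = 0.054648 m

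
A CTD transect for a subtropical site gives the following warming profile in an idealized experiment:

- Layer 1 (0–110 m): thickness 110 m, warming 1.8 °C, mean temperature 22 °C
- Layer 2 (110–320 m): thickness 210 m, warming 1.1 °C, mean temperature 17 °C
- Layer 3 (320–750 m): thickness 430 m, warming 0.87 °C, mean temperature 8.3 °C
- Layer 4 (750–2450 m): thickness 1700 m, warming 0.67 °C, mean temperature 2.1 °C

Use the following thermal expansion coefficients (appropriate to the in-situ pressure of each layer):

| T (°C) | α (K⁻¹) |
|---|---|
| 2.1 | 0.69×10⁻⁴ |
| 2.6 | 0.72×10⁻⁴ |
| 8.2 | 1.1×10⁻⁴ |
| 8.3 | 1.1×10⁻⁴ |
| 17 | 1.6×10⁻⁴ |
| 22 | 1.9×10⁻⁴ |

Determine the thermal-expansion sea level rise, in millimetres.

190 mm

Layer 1 at 22 °C → α = 1.9×10⁻⁴ K⁻¹
Layer 2 at 17 °C → α = 1.6×10⁻⁴ K⁻¹
Layer 3 at 8.3 °C → α = 1.1×10⁻⁴ K⁻¹
Layer 4 at 2.1 °C → α = 0.69×10⁻⁴ K⁻¹
Layer 1: 1.9×10⁻⁴ × 1.8 × 110 = 0.03762 m
Layer 2: 1.1 × 210 × 1.6×10⁻⁴ = 0.03696 m
1.1×10⁻⁴ × 430 × 0.87 = 0.041151 m
750–2450 m: 0.67 × 1700 × 0.69×10⁻⁴ = 0.078591 m
Δh = 0.03762 + 0.03696 + 0.041151 + 0.078591 = 0.194322 m ≈ 190 mm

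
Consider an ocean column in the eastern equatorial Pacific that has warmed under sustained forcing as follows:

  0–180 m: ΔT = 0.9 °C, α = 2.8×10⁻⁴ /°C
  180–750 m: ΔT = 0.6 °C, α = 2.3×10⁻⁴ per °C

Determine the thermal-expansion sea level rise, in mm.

124 mm

Layer 1: 0.9 × 180 × 2.8×10⁻⁴ = 0.04536 m
2.3×10⁻⁴ × 570 × 0.6 = 0.07866 m
Δh = 0.04536 + 0.07866 = 0.12402 m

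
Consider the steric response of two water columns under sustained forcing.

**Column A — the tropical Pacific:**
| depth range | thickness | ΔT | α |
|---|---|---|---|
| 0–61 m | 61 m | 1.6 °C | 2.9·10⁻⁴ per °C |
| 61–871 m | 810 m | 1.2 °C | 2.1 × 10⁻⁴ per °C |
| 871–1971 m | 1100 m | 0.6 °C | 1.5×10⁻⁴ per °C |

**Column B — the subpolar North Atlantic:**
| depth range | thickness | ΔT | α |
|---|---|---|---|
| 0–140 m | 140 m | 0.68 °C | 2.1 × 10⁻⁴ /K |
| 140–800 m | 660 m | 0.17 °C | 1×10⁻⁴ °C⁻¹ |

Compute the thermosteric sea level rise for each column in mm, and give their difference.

A 0–61 m: 61 × 2.9×10⁻⁴ × 1.6 = 0.028304 m
A 810 × 1.2 × 2.1×10⁻⁴ = 0.20412 m
A 1100 × 1.5×10⁻⁴ × 0.6 = 0.09900 m
A total: 0.331424 m
B 0–140 m: 2.1×10⁻⁴ × 140 × 0.68 = 0.019992 m
B 1×10⁻⁴ × 660 × 0.17 = 0.01122 m
B total: 0.031212 m
Difference: 0.331424 − 0.031212 = 0.300212 m

A: 330 mm; B: 31 mm; difference 300 mm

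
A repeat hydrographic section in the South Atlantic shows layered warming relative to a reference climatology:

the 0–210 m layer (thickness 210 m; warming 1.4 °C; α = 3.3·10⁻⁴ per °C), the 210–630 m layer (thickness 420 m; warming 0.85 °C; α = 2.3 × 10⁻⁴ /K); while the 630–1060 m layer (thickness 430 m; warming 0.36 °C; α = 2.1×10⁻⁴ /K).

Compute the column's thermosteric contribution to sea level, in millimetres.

Δh ≈ 212 mm

0–210 m: 1.4 × 3.3×10⁻⁴ × 210 = 0.09702 m
210–630 m: 2.3×10⁻⁴ × 0.85 × 420 = 0.08211 m
630–1060 m: 430 × 0.36 × 2.1×10⁻⁴ = 0.032508 m
Δh = 0.09702 + 0.08211 + 0.032508 = 0.211638 m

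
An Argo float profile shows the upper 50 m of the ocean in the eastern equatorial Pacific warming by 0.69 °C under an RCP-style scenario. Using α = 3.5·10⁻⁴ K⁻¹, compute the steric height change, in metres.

Δh = 0.012 m

Δh = αΔT·H = 3.5×10⁻⁴ × 0.69 × 50 = 0.012075 m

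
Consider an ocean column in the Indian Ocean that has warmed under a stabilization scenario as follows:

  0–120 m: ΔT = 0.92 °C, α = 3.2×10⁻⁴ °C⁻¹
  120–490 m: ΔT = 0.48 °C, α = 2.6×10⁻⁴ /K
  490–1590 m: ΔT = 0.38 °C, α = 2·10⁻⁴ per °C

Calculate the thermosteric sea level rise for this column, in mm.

165 mm of thermosteric rise

0–120 m: 0.92 × 3.2×10⁻⁴ × 120 = 0.035328 m
120–490 m: 2.6×10⁻⁴ × 0.48 × 370 = 0.046176 m
Layer 3: 2×10⁻⁴ × 0.38 × 1100 = 0.08360 m
Δh = 0.035328 + 0.046176 + 0.08360 = 0.165104 m ≈ 165 mm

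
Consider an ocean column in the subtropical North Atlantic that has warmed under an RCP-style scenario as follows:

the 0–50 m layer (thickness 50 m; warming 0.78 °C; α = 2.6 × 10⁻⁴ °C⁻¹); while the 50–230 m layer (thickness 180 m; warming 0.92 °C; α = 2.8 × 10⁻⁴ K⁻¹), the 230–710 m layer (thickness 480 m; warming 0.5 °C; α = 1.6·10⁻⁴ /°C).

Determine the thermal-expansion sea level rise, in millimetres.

Δh ≈ 94.9 mm

2.6×10⁻⁴ × 50 × 0.78 = 0.01014 m
0.92 × 2.8×10⁻⁴ × 180 = 0.046368 m
1.6×10⁻⁴ × 480 × 0.5 = 0.03840 m
Δh = 0.01014 + 0.046368 + 0.03840 = 0.094908 m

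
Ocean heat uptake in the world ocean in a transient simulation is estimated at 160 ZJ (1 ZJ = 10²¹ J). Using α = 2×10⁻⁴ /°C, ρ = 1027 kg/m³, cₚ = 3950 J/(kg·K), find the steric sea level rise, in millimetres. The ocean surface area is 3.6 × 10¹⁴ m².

Per unit area: Q = 160×10²¹ / (3.6×10¹⁴) ≈ 4.444×10⁸ J/m²
Δh = αQ/(ρcₚ) = 2×10⁻⁴ × 4.444×10⁸ / (1027 × 3950) ≈ 0.02191 m

about 22 mm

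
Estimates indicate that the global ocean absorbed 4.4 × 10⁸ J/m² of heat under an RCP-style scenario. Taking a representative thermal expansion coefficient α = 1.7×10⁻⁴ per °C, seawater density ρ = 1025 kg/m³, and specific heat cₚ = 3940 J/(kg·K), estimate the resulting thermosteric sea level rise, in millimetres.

Δh = αQ/(ρcₚ) = 1.7×10⁻⁴ × 4.4×10⁸ / (1025 × 3940) ≈ 0.018522 m

19 mm of thermosteric rise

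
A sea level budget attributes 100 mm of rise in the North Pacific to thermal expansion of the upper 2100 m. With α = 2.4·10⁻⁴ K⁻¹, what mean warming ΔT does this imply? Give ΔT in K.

ΔT = Δh/(αH) = 0.1 / (2.4×10⁻⁴ × 2100) ≈ 0.1984 K

0.198 K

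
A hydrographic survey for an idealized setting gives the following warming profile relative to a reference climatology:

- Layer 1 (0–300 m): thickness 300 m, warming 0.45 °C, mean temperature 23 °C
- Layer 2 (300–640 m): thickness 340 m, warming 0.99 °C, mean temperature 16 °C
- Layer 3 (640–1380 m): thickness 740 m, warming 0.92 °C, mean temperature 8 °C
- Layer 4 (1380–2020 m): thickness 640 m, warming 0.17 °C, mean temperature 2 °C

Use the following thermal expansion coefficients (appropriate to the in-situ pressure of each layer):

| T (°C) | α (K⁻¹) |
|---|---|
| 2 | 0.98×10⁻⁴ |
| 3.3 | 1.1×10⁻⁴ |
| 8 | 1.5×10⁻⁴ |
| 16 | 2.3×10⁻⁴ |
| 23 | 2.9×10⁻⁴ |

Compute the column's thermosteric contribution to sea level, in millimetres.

Δh ≈ 230 mm

Layer 1 at 23 °C → α = 2.9×10⁻⁴ K⁻¹
Layer 2 at 16 °C → α = 2.3×10⁻⁴ K⁻¹
Layer 3 at 8 °C → α = 1.5×10⁻⁴ K⁻¹
Layer 4 at 2 °C → α = 0.98×10⁻⁴ K⁻¹
Layer 1: 300 × 0.45 × 2.9×10⁻⁴ = 0.03915 m
0.99 × 2.3×10⁻⁴ × 340 = 0.077418 m
740 × 0.92 × 1.5×10⁻⁴ = 0.10212 m
1380–2020 m: 0.17 × 0.98×10⁻⁴ × 640 = 0.0106624 m
Δh = 0.03915 + 0.077418 + 0.10212 + 0.0106624 = 0.2293504 m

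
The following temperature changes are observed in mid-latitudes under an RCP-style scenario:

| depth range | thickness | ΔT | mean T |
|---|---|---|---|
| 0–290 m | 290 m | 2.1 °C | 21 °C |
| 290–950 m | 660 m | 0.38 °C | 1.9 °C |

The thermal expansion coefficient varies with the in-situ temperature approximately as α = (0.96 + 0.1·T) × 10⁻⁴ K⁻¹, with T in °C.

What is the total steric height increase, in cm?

Layer 1: α = (0.96 + 0.1×21)×10⁻⁴ = 3.06×10⁻⁴ K⁻¹
Layer 2: α = (0.96 + 0.1×1.9)×10⁻⁴ = 1.15×10⁻⁴ K⁻¹
3.06×10⁻⁴ × 2.1 × 290 = 0.186354 m
290–950 m: 660 × 0.38 × 1.15×10⁻⁴ = 0.028842 m
Δh = 0.186354 + 0.028842 = 0.215196 m ≈ 21.5 cm

21.5 cm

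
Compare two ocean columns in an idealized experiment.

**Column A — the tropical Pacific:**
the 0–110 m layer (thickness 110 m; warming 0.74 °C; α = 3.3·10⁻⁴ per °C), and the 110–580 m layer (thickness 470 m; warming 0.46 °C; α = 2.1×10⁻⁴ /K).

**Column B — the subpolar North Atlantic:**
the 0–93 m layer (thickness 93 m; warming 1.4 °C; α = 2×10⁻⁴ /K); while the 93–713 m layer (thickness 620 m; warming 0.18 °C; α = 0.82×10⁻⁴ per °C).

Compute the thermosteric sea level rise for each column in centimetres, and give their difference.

Δh_A ≈ 7.2 cm, Δh_B ≈ 3.5 cm; difference ≈ 3.7 cm

A 3.3×10⁻⁴ × 110 × 0.74 = 0.026862 m
A 0.46 × 2.1×10⁻⁴ × 470 = 0.045402 m
A total: 0.072264 m
B 93 × 2×10⁻⁴ × 1.4 = 0.02604 m
B Layer 2: 620 × 0.18 × 0.82×10⁻⁴ = 0.0091512 m
B total: 0.0351912 m
Difference: 0.072264 − 0.0351912 = 0.0370728 m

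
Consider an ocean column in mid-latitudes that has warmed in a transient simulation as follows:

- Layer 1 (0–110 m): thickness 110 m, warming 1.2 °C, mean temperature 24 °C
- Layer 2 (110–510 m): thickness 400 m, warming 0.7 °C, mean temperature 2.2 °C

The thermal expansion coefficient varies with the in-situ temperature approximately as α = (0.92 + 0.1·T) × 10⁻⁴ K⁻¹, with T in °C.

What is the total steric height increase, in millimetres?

Layer 1: α = (0.92 + 0.1×24)×10⁻⁴ = 3.32×10⁻⁴ K⁻¹
Layer 2: α = (0.92 + 0.1×2.2)×10⁻⁴ = 1.14×10⁻⁴ K⁻¹
Layer 1: 3.32×10⁻⁴ × 110 × 1.2 = 0.043824 m
0.7 × 1.14×10⁻⁴ × 400 = 0.03192 m
Δh = 0.043824 + 0.03192 = 0.075744 m ≈ 75.7 mm

Δh ≈ 75.7 mm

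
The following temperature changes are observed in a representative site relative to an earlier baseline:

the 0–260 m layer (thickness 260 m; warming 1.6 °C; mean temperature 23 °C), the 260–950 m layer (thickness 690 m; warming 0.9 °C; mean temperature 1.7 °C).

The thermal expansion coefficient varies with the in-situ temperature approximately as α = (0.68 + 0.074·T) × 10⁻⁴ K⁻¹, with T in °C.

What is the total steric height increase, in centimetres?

Layer 1: α = (0.68 + 0.074×23)×10⁻⁴ = 2.382×10⁻⁴ K⁻¹
Layer 2: α = (0.68 + 0.074×1.7)×10⁻⁴ = 0.8058×10⁻⁴ K⁻¹
260 × 2.382×10⁻⁴ × 1.6 = 0.0990912 m
690 × 0.9 × 0.8058×10⁻⁴ = 0.05004018 m
Δh = 0.0990912 + 0.05004018 = 0.14913138 m

14.9 cm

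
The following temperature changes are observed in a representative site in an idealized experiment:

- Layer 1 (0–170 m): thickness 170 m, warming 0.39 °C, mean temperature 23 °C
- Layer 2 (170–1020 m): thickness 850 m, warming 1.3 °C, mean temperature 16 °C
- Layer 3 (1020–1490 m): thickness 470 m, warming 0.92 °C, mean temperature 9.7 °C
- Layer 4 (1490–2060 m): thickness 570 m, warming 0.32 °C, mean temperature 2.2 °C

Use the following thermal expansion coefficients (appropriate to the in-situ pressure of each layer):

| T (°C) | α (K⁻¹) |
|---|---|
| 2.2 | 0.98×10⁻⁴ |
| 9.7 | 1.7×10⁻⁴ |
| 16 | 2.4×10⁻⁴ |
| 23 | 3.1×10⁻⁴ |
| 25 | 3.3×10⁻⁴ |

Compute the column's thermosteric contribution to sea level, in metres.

about 0.377 m

Layer 1 at 23 °C → α = 3.1×10⁻⁴ K⁻¹
Layer 2 at 16 °C → α = 2.4×10⁻⁴ K⁻¹
Layer 3 at 9.7 °C → α = 1.7×10⁻⁴ K⁻¹
Layer 4 at 2.2 °C → α = 0.98×10⁻⁴ K⁻¹
0–170 m: 170 × 0.39 × 3.1×10⁻⁴ = 0.020553 m
170–1020 m: 1.3 × 850 × 2.4×10⁻⁴ = 0.26520 m
1020–1490 m: 470 × 0.92 × 1.7×10⁻⁴ = 0.073508 m
0.98×10⁻⁴ × 0.32 × 570 = 0.0178752 m
Δh = 0.020553 + 0.26520 + 0.073508 + 0.0178752 = 0.3771362 m ≈ 0.377 m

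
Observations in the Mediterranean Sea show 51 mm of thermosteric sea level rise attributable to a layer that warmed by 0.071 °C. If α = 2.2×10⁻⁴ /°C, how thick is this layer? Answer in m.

H = Δh/(αΔT) = 0.051 / (2.2×10⁻⁴ × 0.071) ≈ 3265 m

about 3270 m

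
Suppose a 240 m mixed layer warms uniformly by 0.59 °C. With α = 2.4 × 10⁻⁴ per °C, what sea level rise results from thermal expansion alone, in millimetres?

Δh = αΔT·H = 2.4×10⁻⁴ × 0.59 × 240 = 0.033984 m

Δh ≈ 34.0 mm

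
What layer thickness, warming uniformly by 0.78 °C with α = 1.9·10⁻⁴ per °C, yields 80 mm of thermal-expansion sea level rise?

540 m

H = Δh/(αΔT) = 0.08 / (1.9×10⁻⁴ × 0.78) ≈ 539.8 m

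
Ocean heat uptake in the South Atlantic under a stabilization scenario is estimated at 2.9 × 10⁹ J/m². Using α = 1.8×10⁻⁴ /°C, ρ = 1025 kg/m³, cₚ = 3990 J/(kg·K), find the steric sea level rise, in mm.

128 mm of thermosteric rise

Δh = αQ/(ρcₚ) = 1.8×10⁻⁴ × 2.9×10⁹ / (1025 × 3990) ≈ 0.12764 m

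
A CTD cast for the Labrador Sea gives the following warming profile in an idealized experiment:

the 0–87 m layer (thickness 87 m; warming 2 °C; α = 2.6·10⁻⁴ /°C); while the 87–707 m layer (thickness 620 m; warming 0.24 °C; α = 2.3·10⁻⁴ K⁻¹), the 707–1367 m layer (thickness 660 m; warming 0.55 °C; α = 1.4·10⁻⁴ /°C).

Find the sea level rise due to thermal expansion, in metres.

about 0.130 m

0–87 m: 2 × 2.6×10⁻⁴ × 87 = 0.04524 m
87–707 m: 2.3×10⁻⁴ × 620 × 0.24 = 0.034224 m
707–1367 m: 660 × 1.4×10⁻⁴ × 0.55 = 0.05082 m
Δh = 0.04524 + 0.034224 + 0.05082 = 0.130284 m ≈ 0.130 m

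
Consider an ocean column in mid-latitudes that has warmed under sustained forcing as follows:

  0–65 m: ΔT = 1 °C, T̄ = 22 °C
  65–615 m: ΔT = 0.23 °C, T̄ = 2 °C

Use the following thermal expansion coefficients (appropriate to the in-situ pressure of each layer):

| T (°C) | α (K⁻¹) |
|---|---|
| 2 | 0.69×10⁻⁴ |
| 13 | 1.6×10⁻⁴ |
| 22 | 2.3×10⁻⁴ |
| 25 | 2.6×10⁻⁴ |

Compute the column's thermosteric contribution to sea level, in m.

0.0237 m

Layer 1 at 22 °C → α = 2.3×10⁻⁴ K⁻¹
Layer 2 at 2 °C → α = 0.69×10⁻⁴ K⁻¹
Layer 1: 2.3×10⁻⁴ × 65 × 1 = 0.01495 m
65–615 m: 0.69×10⁻⁴ × 0.23 × 550 = 0.0087285 m
Δh = 0.01495 + 0.0087285 = 0.0236785 m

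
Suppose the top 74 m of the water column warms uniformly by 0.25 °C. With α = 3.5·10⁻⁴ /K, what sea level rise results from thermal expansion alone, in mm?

Δh = αΔT·H = 3.5×10⁻⁴ × 0.25 × 74 = 0.006475 m

about 6.5 mm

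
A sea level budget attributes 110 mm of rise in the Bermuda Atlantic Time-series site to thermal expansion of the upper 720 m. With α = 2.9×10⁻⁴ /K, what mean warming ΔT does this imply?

about 0.527 °C

ΔT = Δh/(αH) = 0.11 / (2.9×10⁻⁴ × 720) ≈ 0.5268 °C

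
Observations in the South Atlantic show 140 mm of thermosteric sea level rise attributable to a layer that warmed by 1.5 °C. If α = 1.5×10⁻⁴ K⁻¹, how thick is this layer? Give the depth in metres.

H = Δh/(αΔT) = 0.14 / (1.5×10⁻⁴ × 1.5) ≈ 622.2 m

620 m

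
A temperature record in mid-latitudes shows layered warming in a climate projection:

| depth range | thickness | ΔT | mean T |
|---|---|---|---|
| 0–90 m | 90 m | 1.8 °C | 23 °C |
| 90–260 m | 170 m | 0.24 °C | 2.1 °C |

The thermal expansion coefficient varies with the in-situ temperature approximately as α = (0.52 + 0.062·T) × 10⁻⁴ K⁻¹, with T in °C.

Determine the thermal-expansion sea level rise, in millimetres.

Layer 1: α = (0.52 + 0.062×23)×10⁻⁴ = 1.946×10⁻⁴ K⁻¹
Layer 2: α = (0.52 + 0.062×2.1)×10⁻⁴ = 0.6502×10⁻⁴ K⁻¹
Layer 1: 1.946×10⁻⁴ × 1.8 × 90 = 0.0315252 m
90–260 m: 170 × 0.6502×10⁻⁴ × 0.24 = 0.002652816 m
Δh = 0.0315252 + 0.002652816 = 0.034178016 m

34 mm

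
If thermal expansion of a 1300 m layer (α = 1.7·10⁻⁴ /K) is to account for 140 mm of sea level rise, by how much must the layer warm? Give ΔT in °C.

ΔT ≈ 0.63 °C

ΔT = Δh/(αH) = 0.14 / (1.7×10⁻⁴ × 1300) ≈ 0.6335 °C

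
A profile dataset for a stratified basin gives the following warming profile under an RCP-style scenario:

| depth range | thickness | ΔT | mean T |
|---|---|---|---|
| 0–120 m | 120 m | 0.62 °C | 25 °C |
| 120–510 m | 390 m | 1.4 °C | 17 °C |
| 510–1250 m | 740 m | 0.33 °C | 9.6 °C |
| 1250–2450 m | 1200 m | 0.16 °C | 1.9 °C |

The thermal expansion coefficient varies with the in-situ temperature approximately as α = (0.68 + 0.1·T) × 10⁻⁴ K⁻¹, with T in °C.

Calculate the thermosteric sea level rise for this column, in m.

Layer 1: α = (0.68 + 0.1×25)×10⁻⁴ = 3.18×10⁻⁴ K⁻¹
Layer 2: α = (0.68 + 0.1×17)×10⁻⁴ = 2.38×10⁻⁴ K⁻¹
Layer 3: α = (0.68 + 0.1×9.6)×10⁻⁴ = 1.64×10⁻⁴ K⁻¹
Layer 4: α = (0.68 + 0.1×1.9)×10⁻⁴ = 0.87×10⁻⁴ K⁻¹
3.18×10⁻⁴ × 0.62 × 120 = 0.0236592 m
Layer 2: 1.4 × 390 × 2.38×10⁻⁴ = 0.129948 m
Layer 3: 1.64×10⁻⁴ × 0.33 × 740 = 0.0400488 m
1250–2450 m: 0.87×10⁻⁴ × 0.16 × 1200 = 0.016704 m
Δh = 0.0236592 + 0.129948 + 0.0400488 + 0.016704 = 0.21036 m

Δh = 0.21 m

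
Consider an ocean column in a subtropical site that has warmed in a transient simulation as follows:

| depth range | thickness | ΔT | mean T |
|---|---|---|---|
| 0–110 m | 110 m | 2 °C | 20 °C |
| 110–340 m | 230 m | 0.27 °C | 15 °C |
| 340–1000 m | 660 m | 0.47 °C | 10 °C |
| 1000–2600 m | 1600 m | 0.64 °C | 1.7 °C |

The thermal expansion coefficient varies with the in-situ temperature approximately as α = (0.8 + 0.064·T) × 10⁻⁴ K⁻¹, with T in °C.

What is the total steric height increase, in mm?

Layer 1: α = (0.8 + 0.064×20)×10⁻⁴ = 2.08×10⁻⁴ K⁻¹
Layer 2: α = (0.8 + 0.064×15)×10⁻⁴ = 1.76×10⁻⁴ K⁻¹
Layer 3: α = (0.8 + 0.064×10)×10⁻⁴ = 1.44×10⁻⁴ K⁻¹
Layer 4: α = (0.8 + 0.064×1.7)×10⁻⁴ = 0.9088×10⁻⁴ K⁻¹
Layer 1: 2.08×10⁻⁴ × 2 × 110 = 0.04576 m
Layer 2: 1.76×10⁻⁴ × 230 × 0.27 = 0.0109296 m
660 × 1.44×10⁻⁴ × 0.47 = 0.0446688 m
0.64 × 0.9088×10⁻⁴ × 1600 = 0.09306112 m
Δh = 0.04576 + 0.0109296 + 0.0446688 + 0.09306112 = 0.19441952 m

194 mm of thermosteric rise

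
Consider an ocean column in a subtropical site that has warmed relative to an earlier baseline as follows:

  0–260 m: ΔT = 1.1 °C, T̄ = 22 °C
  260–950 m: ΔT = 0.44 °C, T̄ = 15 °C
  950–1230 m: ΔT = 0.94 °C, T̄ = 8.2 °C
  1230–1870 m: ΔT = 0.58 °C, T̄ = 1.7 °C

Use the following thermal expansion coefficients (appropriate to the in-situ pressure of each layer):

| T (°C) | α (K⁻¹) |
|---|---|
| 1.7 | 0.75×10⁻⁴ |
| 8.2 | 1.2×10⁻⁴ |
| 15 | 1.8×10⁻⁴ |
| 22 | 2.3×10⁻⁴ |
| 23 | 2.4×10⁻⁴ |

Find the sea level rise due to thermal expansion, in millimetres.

Layer 1 at 22 °C → α = 2.3×10⁻⁴ K⁻¹
Layer 2 at 15 °C → α = 1.8×10⁻⁴ K⁻¹
Layer 3 at 8.2 °C → α = 1.2×10⁻⁴ K⁻¹
Layer 4 at 1.7 °C → α = 0.75×10⁻⁴ K⁻¹
0–260 m: 260 × 2.3×10⁻⁴ × 1.1 = 0.06578 m
0.44 × 1.8×10⁻⁴ × 690 = 0.054648 m
Layer 3: 1.2×10⁻⁴ × 280 × 0.94 = 0.031584 m
1230–1870 m: 640 × 0.75×10⁻⁴ × 0.58 = 0.02784 m
Δh = 0.06578 + 0.054648 + 0.031584 + 0.02784 = 0.179852 m ≈ 180 mm

180 mm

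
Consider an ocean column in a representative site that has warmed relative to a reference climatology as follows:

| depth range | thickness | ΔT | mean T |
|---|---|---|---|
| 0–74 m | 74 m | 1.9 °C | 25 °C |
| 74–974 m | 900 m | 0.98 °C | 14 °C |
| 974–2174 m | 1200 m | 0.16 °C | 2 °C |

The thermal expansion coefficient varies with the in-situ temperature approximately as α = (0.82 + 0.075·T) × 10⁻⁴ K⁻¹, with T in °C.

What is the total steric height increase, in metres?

Layer 1: α = (0.82 + 0.075×25)×10⁻⁴ = 2.695×10⁻⁴ K⁻¹
Layer 2: α = (0.82 + 0.075×14)×10⁻⁴ = 1.87×10⁻⁴ K⁻¹
Layer 3: α = (0.82 + 0.075×2)×10⁻⁴ = 0.97×10⁻⁴ K⁻¹
0–74 m: 74 × 2.695×10⁻⁴ × 1.9 = 0.0378917 m
74–974 m: 900 × 1.87×10⁻⁴ × 0.98 = 0.164934 m
974–2174 m: 0.16 × 1200 × 0.97×10⁻⁴ = 0.018624 m
Δh = 0.0378917 + 0.164934 + 0.018624 = 0.2214497 m ≈ 0.221 m

Δh ≈ 0.221 m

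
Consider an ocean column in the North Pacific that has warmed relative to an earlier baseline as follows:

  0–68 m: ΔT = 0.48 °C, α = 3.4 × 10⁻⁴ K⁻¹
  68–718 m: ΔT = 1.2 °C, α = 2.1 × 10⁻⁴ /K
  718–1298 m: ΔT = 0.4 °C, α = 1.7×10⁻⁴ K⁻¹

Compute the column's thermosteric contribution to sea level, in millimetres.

about 214 mm

0–68 m: 3.4×10⁻⁴ × 0.48 × 68 = 0.0110976 m
2.1×10⁻⁴ × 650 × 1.2 = 0.16380 m
580 × 1.7×10⁻⁴ × 0.4 = 0.03944 m
Δh = 0.0110976 + 0.16380 + 0.03944 = 0.2143376 m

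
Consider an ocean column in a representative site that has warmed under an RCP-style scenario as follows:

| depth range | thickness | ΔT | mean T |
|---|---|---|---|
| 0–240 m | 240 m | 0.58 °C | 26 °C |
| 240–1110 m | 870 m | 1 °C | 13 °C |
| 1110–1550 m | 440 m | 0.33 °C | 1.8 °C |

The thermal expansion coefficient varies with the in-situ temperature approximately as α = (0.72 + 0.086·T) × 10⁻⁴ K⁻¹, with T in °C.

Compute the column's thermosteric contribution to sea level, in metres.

Layer 1: α = (0.72 + 0.086×26)×10⁻⁴ = 2.956×10⁻⁴ K⁻¹
Layer 2: α = (0.72 + 0.086×13)×10⁻⁴ = 1.838×10⁻⁴ K⁻¹
Layer 3: α = (0.72 + 0.086×1.8)×10⁻⁴ = 0.8748×10⁻⁴ K⁻¹
Layer 1: 0.58 × 240 × 2.956×10⁻⁴ = 0.04114752 m
240–1110 m: 1 × 870 × 1.838×10⁻⁴ = 0.159906 m
1110–1550 m: 0.8748×10⁻⁴ × 0.33 × 440 = 0.012702096 m
Δh = 0.04114752 + 0.159906 + 0.012702096 = 0.213755616 m

0.21 m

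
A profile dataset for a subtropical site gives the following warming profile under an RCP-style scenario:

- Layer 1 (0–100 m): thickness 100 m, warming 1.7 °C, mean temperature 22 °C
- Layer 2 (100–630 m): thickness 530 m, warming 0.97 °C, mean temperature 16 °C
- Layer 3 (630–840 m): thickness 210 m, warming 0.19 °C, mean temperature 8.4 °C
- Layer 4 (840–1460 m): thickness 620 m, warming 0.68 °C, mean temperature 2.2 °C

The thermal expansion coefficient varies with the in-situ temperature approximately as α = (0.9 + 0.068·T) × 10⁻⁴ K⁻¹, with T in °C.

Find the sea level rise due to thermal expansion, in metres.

about 0.193 m

Layer 1: α = (0.9 + 0.068×22)×10⁻⁴ = 2.396×10⁻⁴ K⁻¹
Layer 2: α = (0.9 + 0.068×16)×10⁻⁴ = 1.988×10⁻⁴ K⁻¹
Layer 3: α = (0.9 + 0.068×8.4)×10⁻⁴ = 1.4712×10⁻⁴ K⁻¹
Layer 4: α = (0.9 + 0.068×2.2)×10⁻⁴ = 1.0496×10⁻⁴ K⁻¹
100 × 2.396×10⁻⁴ × 1.7 = 0.040732 m
530 × 1.988×10⁻⁴ × 0.97 = 0.10220308 m
630–840 m: 0.19 × 1.4712×10⁻⁴ × 210 = 0.005870088 m
Layer 4: 1.0496×10⁻⁴ × 620 × 0.68 = 0.044251136 m
Δh = 0.040732 + 0.10220308 + 0.005870088 + 0.044251136 = 0.193056304 m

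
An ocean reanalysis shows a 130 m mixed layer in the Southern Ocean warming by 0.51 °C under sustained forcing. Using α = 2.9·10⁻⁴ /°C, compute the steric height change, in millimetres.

Δh = αΔT·H = 2.9×10⁻⁴ × 0.51 × 130 = 0.019227 m

19.2 mm of thermosteric rise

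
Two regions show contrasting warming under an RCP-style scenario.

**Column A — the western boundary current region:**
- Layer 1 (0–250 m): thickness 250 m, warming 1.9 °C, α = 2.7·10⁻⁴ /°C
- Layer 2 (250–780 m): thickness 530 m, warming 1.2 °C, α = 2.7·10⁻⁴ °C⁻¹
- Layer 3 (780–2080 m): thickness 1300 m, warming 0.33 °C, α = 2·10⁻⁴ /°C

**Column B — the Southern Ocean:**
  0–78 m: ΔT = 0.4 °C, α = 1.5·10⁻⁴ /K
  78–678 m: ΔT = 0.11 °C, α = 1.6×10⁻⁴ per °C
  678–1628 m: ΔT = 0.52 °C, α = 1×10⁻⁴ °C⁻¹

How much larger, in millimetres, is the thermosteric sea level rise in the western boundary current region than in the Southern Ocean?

Δh_A − Δh_B ≈ 321 mm

A Layer 1: 2.7×10⁻⁴ × 250 × 1.9 = 0.12825 m
A 250–780 m: 2.7×10⁻⁴ × 530 × 1.2 = 0.17172 m
A 780–2080 m: 0.33 × 1300 × 2×10⁻⁴ = 0.08580 m
A total: 0.38577 m
B 0–78 m: 1.5×10⁻⁴ × 78 × 0.4 = 0.00468 m
B Layer 2: 1.6×10⁻⁴ × 0.11 × 600 = 0.01056 m
B 678–1628 m: 950 × 1×10⁻⁴ × 0.52 = 0.04940 m
B total: 0.06464 m
Difference: 0.38577 − 0.06464 = 0.32113 m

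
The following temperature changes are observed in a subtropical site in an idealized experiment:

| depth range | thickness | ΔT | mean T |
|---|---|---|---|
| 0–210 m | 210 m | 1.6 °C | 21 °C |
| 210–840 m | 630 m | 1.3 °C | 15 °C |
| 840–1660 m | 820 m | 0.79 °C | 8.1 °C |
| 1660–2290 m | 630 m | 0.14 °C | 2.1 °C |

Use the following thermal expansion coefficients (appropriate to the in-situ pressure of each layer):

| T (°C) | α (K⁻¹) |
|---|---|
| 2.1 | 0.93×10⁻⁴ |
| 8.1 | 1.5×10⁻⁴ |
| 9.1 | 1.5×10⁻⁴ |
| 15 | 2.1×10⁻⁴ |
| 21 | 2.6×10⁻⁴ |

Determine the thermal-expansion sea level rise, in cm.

Layer 1 at 21 °C → α = 2.6×10⁻⁴ K⁻¹
Layer 2 at 15 °C → α = 2.1×10⁻⁴ K⁻¹
Layer 3 at 8.1 °C → α = 1.5×10⁻⁴ K⁻¹
Layer 4 at 2.1 °C → α = 0.93×10⁻⁴ K⁻¹
Layer 1: 2.6×10⁻⁴ × 210 × 1.6 = 0.08736 m
210–840 m: 2.1×10⁻⁴ × 630 × 1.3 = 0.17199 m
840–1660 m: 1.5×10⁻⁴ × 0.79 × 820 = 0.09717 m
1660–2290 m: 630 × 0.14 × 0.93×10⁻⁴ = 0.0082026 m
Δh = 0.08736 + 0.17199 + 0.09717 + 0.0082026 = 0.3647226 m

36.5 cm of thermosteric rise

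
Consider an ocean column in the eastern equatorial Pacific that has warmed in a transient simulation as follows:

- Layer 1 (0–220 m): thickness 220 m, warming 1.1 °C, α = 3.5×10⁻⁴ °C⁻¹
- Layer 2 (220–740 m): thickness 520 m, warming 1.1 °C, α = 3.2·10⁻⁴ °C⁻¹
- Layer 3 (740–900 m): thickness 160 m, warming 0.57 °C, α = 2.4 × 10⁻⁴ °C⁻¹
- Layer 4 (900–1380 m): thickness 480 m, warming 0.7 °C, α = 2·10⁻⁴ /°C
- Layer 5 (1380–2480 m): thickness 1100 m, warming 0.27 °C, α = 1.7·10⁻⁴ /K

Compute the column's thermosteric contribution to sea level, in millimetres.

Layer 1: 220 × 1.1 × 3.5×10⁻⁴ = 0.08470 m
Layer 2: 520 × 3.2×10⁻⁴ × 1.1 = 0.18304 m
Layer 3: 0.57 × 160 × 2.4×10⁻⁴ = 0.021888 m
Layer 4: 480 × 0.7 × 2×10⁻⁴ = 0.06720 m
Layer 5: 0.27 × 1100 × 1.7×10⁻⁴ = 0.05049 m
Δh = 0.08470 + 0.18304 + 0.021888 + 0.06720 + 0.05049 = 0.407318 m

Δh ≈ 410 mm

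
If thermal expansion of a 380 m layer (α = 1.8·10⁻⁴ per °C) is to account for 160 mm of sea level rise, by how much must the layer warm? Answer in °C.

about 2.34 °C

ΔT = Δh/(αH) = 0.16 / (1.8×10⁻⁴ × 380) ≈ 2.339 °C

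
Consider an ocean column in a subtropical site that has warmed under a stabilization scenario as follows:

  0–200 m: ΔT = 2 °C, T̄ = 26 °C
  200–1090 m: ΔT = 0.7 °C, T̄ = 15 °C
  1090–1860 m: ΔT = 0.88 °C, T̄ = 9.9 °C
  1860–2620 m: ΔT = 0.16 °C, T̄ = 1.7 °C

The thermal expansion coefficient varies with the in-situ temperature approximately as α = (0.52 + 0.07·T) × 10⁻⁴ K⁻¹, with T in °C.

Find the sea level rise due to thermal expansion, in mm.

about 281 mm

Layer 1: α = (0.52 + 0.07×26)×10⁻⁴ = 2.34×10⁻⁴ K⁻¹
Layer 2: α = (0.52 + 0.07×15)×10⁻⁴ = 1.57×10⁻⁴ K⁻¹
Layer 3: α = (0.52 + 0.07×9.9)×10⁻⁴ = 1.213×10⁻⁴ K⁻¹
Layer 4: α = (0.52 + 0.07×1.7)×10⁻⁴ = 0.639×10⁻⁴ K⁻¹
0–200 m: 2.34×10⁻⁴ × 2 × 200 = 0.09360 m
1.57×10⁻⁴ × 890 × 0.7 = 0.097811 m
0.88 × 770 × 1.213×10⁻⁴ = 0.08219288 m
1860–2620 m: 0.639×10⁻⁴ × 760 × 0.16 = 0.00777024 m
Δh = 0.09360 + 0.097811 + 0.08219288 + 0.00777024 = 0.28137412 m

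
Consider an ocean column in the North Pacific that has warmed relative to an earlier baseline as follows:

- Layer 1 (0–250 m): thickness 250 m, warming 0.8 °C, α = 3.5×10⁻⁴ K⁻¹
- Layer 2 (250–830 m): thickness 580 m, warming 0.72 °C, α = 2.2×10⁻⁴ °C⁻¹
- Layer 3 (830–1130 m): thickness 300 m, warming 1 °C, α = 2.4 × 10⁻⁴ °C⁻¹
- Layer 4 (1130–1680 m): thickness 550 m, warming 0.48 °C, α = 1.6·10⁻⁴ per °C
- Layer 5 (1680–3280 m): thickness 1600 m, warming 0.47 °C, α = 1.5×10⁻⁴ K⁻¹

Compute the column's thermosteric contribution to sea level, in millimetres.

0–250 m: 3.5×10⁻⁴ × 0.8 × 250 = 0.07000 m
250–830 m: 2.2×10⁻⁴ × 0.72 × 580 = 0.091872 m
830–1130 m: 1 × 2.4×10⁻⁴ × 300 = 0.07200 m
Layer 4: 1.6×10⁻⁴ × 550 × 0.48 = 0.04224 m
1680–3280 m: 1600 × 1.5×10⁻⁴ × 0.47 = 0.11280 m
Δh = 0.07000 + 0.091872 + 0.07200 + 0.04224 + 0.11280 = 0.388912 m ≈ 390 mm

about 390 mm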